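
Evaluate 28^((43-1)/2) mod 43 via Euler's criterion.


p = 43 is prime and the exponent is (p-1)/2 = 21, so by Euler's criterion 28^21 = (28/43) = +1 or -1 mod 43.
Compute by square-and-multiply:
  21 = 16 + 4 + 1 (binary 10101)
  Repeated squaring mod 43: 28^1 = 28, 28^2 = 10, 28^4 = 14, 28^8 = 24, 28^16 = 17
  28^21 = 28^16 * 28^4 * 28^1 = 17 * 14 * 28 mod 43
    17 * 14 = 238 = 23 mod 43
    23 * 28 = 644 = 42 mod 43
  28^21 = 42 mod 43
Result 42 = p - 1 = -1 mod 43: 28 is a quadratic non-residue mod 43. As a residue in [0, p-1] the value is 42.
28^21 mod 43 = 42

42


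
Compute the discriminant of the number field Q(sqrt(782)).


For K = Q(sqrt(d)) with d squarefree: disc(K) = d if d = 1 mod 4, and disc(K) = 4d if d = 2 or 3 mod 4.
Here d = 782, and d mod 4 = 2.
d = 2 mod 4, not 1 (O_K = Z[sqrt(d)]), so disc(K) = 4d = 4 * (782) = 3128

3128


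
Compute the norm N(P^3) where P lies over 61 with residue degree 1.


N(P^a) = p^(a*f)
= 61^(3*1)
= 61^3
= 226981

226981


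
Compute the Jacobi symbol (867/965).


Compute (867/965) via quadratic reciprocity:
  reciprocity: (867/965) -> +(965/867)
  reduce: (98/867)
  pull out 2: (2/867) = -1  (since 867 mod 8 = 3)
  reciprocity: (49/867) -> +(867/49)
  reduce: (34/49)
  pull out 2: (2/49) = +1  (since 49 mod 8 = 1)
  reciprocity: (17/49) -> +(49/17)
  reduce: (15/17)
  reciprocity: (15/17) -> +(17/15)
  reduce: (2/15)
  pull out 2: (2/15) = +1  (since 15 mod 8 = 7)
  (1/15) = 1
Product of signs = -1

-1


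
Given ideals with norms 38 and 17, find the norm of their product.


N(IJ) = N(I) * N(J)
= 38 * 17
= 646

646


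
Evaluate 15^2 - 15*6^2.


x^2 - d*y^2
= 15^2 - 15*6^2
= 225 - 540
= -315

-315


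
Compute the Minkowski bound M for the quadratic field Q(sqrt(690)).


d = 690, d mod 4 = 2, so disc(K) = 4d = 2760; |disc(K)| = 2760
Real quadratic field, so n = 2, s = r2 = 0, r1 = 2
M = (n!/n^n) * (4/pi)^s * sqrt(|disc(K)|) = (2!/2^2) * (4/pi)^0 * sqrt(2760)
= 0.5 * 1.000000 * 52.535702
= 26.2679

26.2679


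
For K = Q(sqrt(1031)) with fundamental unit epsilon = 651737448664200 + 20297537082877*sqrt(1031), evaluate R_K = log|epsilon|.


epsilon = 651737448664200 + 20297537082877*sqrt(1031)
= 1.3035e+15
R = ln(1.3035e+15)
= 34.8038

34.8038


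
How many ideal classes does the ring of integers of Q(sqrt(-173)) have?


K = Q(sqrt(-173)). d mod 4 = 3, so D = disc(K) = 4d = -692
h(K) equals the number of primitive reduced positive-definite forms (a, b, c) = a*x^2 + b*x*y + c*y^2 with b^2 - 4ac = D,
where reduced means |b| <= a <= c, with b >= 0 whenever |b| = a or a = c, and primitive means gcd(a, b, c) = 1.
Reduced forces 3a^2 <= |D| = 692, so 1 <= a <= 15; b must have the parity of D, and c = (b^2 - D)/(4a) must be an integer >= a.
Enumerate a = 1..15, b in [-a, a]:
  a=1: (1, 0, 173)  [1]
  a=2: (2, 2, 87)  [1]
  a=3: (3, -2, 58), (3, 2, 58)  [2]
  a=4..5: none
  a=6: (6, -2, 29), (6, 2, 29)  [2]
  a=7: (7, -6, 26), (7, 6, 26)  [2]
  a=8: none
  a=9: (9, -8, 21), (9, 8, 21)  [2]
  a=10: none
  a=11: (11, -10, 18), (11, 10, 18)  [2]
  a=12: none
  a=13: (13, -6, 14), (13, 6, 14)  [2]
  a=14..15: none
Total reduced forms: 1 + 1 + 2 + 2 + 2 + 2 + 2 + 2 = 14
h = 14

14


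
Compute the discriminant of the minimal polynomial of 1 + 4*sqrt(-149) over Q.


The element 1 + 4*sqrt(-149) has minimal polynomial:
x^2 - 2*x + 2385
Discriminant = (-2)^2 - 4*(2385)
= 4 - 9540
= -9536

-9536


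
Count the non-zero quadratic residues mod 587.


For prime p, the number of non-zero quadratic residues is (p-1)/2.
= (587-1)/2
= 293

293


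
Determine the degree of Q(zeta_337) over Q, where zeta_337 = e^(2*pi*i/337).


The degree equals Euler's totient phi(337).
337 = 337
phi(337) = 336

336


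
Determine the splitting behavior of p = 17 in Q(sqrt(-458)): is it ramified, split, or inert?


K = Q(sqrt(-458)). Since d mod 4 = 2, disc(K) = -1832.
Check p | disc: -1832 mod 17 = 4.
p does not divide disc. Compute Legendre symbol (d/p):
1^((17-1)/2) mod 17 = 1
(d/p) = 1, so p splits: (p) = P*P' with e=1, f=1, g=2.
Therefore p is split.

split


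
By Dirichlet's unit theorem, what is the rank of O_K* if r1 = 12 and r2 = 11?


By Dirichlet's unit theorem:
rank = r1 + r2 - 1
= 12 + 11 - 1
= 22

22


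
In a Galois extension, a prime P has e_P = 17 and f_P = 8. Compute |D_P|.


|D_P| = e * f
= 17 * 8
= 136

136


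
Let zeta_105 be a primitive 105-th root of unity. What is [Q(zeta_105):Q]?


The degree equals Euler's totient phi(105).
105 = 3 * 5 * 7
phi(105) = 48

48


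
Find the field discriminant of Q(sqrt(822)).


For K = Q(sqrt(d)) with d squarefree: disc(K) = d if d = 1 mod 4, and disc(K) = 4d if d = 2 or 3 mod 4.
Here d = 822, and d mod 4 = 2.
d = 2 mod 4, not 1 (O_K = Z[sqrt(d)]), so disc(K) = 4d = 4 * (822) = 3288

3288


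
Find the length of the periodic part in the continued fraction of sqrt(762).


Run the CF algorithm for sqrt(762).
a_0 = floor(sqrt(762)) = 27; set m_0=0, q_0=1.
Recurrence: m' = q*a - m,  q' = (d - m'^2)/q,  a' = floor((a_0 + m')/q').
  step 1: m=27, q=33, a=1
  step 2: m=6, q=22, a=1
  step 3: m=16, q=23, a=1
  step 4: m=7, q=31, a=1
  step 5: m=24, q=6, a=8
  step 6: m=24, q=31, a=1
  step 7: m=7, q=23, a=1
  step 8: m=16, q=22, a=1
  step 9: m=6, q=33, a=1
  step 10: m=27, q=1, a=54
a_10 = 2*a_0 = 54, so the period closes here.
sqrt(762) = [27; 1, 1, 1, 1, 8, 1, 1, 1, 1, 54]
Period length = 10

10


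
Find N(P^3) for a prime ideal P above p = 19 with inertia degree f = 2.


N(P^a) = p^(a*f)
= 19^(3*2)
= 19^6
= 47045881

47045881


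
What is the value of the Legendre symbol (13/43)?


p = 43 is prime, so compute (13/43) with the reciprocity algorithm (Jacobi-symbol steps: pull out 2s via (2/n), flip via reciprocity, reduce):
  reciprocity: (13/43) -> +(43/13)
  reduce: (4/13)
  pull out 2: (2/13) = -1  (since 13 mod 8 = 5)
  pull out 2: (2/13) = -1  (since 13 mod 8 = 5)
  (1/13) = 1
Product of signs = 1
(13/43) = 1

1


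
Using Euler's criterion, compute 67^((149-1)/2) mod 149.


p = 149 is prime and the exponent is (p-1)/2 = 74, so by Euler's criterion 67^74 = (67/149) = +1 or -1 mod 149.
Compute by square-and-multiply:
  74 = 64 + 8 + 2 (binary 1001010)
  Repeated squaring mod 149: 67^1 = 67, 67^2 = 19, 67^4 = 63, 67^8 = 95, 67^16 = 85, 67^32 = 73, 67^64 = 114
  67^74 = 67^64 * 67^8 * 67^2 = 114 * 95 * 19 mod 149
    114 * 95 = 10830 = 102 mod 149
    102 * 19 = 1938 = 1 mod 149
  67^74 = 1 mod 149
Result 1: 67 is a quadratic residue mod 149.
67^74 mod 149 = 1

1


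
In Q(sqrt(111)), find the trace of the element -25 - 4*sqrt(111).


Tr(a + b*sqrt(d)) = (a + b*sqrt(d)) + (a - b*sqrt(d)) = 2a
= 2 * (-25)
= -50

-50


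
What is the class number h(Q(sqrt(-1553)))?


K = Q(sqrt(-1553)). d mod 4 = 3, so D = disc(K) = 4d = -6212
h(K) equals the number of primitive reduced positive-definite forms (a, b, c) = a*x^2 + b*x*y + c*y^2 with b^2 - 4ac = D,
where reduced means |b| <= a <= c, with b >= 0 whenever |b| = a or a = c, and primitive means gcd(a, b, c) = 1.
Reduced forces 3a^2 <= |D| = 6212, so 1 <= a <= 45; b must have the parity of D, and c = (b^2 - D)/(4a) must be an integer >= a.
Enumerate a = 1..45, b in [-a, a]:
  a=1: (1, 0, 1553)  [1]
  a=2: (2, 2, 777)  [1]
  a=3: (3, -2, 518), (3, 2, 518)  [2]
  a=4..5: none
  a=6: (6, -2, 259), (6, 2, 259)  [2]
  a=7: (7, -2, 222), (7, 2, 222)  [2]
  a=8: none
  a=9: (9, -4, 173), (9, 4, 173)  [2]
  a=10: none
  a=11: (11, -6, 142), (11, 6, 142)  [2]
  a=12..13: none
  a=14: (14, -2, 111), (14, 2, 111)  [2]
  a=15..17: none
  a=18: (18, -14, 89), (18, 14, 89)  [2]
  a=19: (19, -18, 86), (19, 18, 86)  [2]
  a=20: none
  a=21: (21, -16, 77), (21, -2, 74), (21, 2, 74), (21, 16, 77)  [4]
  a=22: (22, -6, 71), (22, 6, 71)  [2]
  a=23..26: none
  a=27: (27, -22, 62), (27, 22, 62)  [2]
  a=28: none
  a=29: (29, -20, 57), (29, 20, 57)  [2]
  a=30: none
  a=31: (31, -22, 54), (31, 22, 54)  [2]
  a=32: none
  a=33: (33, -28, 53), (33, -16, 49), (33, 16, 49), (33, 28, 53)  [4]
  a=34..36: none
  a=37: (37, -2, 42), (37, 2, 42)  [2]
  a=38: (38, -18, 43), (38, 18, 43)  [2]
  a=39..40: none
  a=41: (41, -26, 42), (41, 26, 42)  [2]
  a=42..45: none
Total reduced forms: 1 + 1 + 2 + 2 + 2 + 2 + 2 + 2 + 2 + 2 + 4 + 2 + 2 + 2 + 2 + 4 + 2 + 2 + 2 = 40
h = 40

40


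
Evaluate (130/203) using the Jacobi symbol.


Compute (130/203) via quadratic reciprocity:
  pull out 2: (2/203) = -1  (since 203 mod 8 = 3)
  reciprocity: (65/203) -> +(203/65)
  reduce: (8/65)
  pull out 2: (2/65) = +1  (since 65 mod 8 = 1)
  pull out 2: (2/65) = +1  (since 65 mod 8 = 1)
  pull out 2: (2/65) = +1  (since 65 mod 8 = 1)
  (1/65) = 1
Product of signs = -1

-1


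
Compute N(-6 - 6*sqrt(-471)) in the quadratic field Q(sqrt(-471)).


N(a + b*sqrt(d)) = a^2 - d*b^2
= (-6)^2 - (-471)*(-6)^2
= 36 + 16956
= 16992

16992


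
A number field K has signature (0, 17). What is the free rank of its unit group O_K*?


By Dirichlet's unit theorem:
rank = r1 + r2 - 1
= 0 + 17 - 1
= 16

16


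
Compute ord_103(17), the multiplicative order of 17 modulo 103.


We want ord_103(17), the smallest k >= 1 with 17^k = 1 mod 103.
n = 103 = 103, phi(103) = 102; the order divides phi(n).
Divisors of 102: 1, 2, 3, 6, 17, 34, 51, 102
Repeated squaring mod 103: 17^1 = 17, 17^2 = 83, 17^4 = 91, 17^8 = 41, 17^16 = 33, 17^32 = 59, 17^64 = 82
Test divisors in increasing order:
  k=1: 17^1 = 17 mod 103
  k=2: 17^2 = 83 mod 103
  k=3: 17^3 = 83 * 17 = 72 mod 103
  k=6: 17^6 = 91 * 83 = 34 mod 103
  k=17: 17^17 = 33 * 17 = 46 mod 103
  k=34: 17^34 = 59 * 83 = 56 mod 103
  k=51: 17^51 = 59 * 33 * 83 * 17 = 1 mod 103  <- first divisor giving 1
Order = 51

51


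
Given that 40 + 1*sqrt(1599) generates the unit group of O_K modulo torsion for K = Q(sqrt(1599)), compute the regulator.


epsilon = 40 + 1*sqrt(1599)
= 79.9875
R = ln(79.9875)
= 4.3819

4.3819


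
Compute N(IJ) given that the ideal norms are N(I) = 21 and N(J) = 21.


N(IJ) = N(I) * N(J)
= 21 * 21
= 441

441


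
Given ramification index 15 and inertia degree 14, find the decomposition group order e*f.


|D_P| = e * f
= 15 * 14
= 210

210


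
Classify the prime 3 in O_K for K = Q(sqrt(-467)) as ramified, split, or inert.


K = Q(sqrt(-467)). Since d mod 4 = 1, disc(K) = -467.
Check p | disc: -467 mod 3 = 1.
p does not divide disc. Compute Legendre symbol (d/p):
1^((3-1)/2) mod 3 = 1
(d/p) = 1, so p splits: (p) = P*P' with e=1, f=1, g=2.
Therefore p is split.

split


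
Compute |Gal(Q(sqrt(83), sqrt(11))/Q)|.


The 2 square roots of distinct primes are multiplicatively independent over Q,
so [K:Q] = 2^2 and Gal(K/Q) is isomorphic to (Z/2Z)^2.
|Gal| = 2^2 = 4

4


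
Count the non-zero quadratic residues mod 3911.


For prime p, the number of non-zero quadratic residues is (p-1)/2.
= (3911-1)/2
= 1955

1955


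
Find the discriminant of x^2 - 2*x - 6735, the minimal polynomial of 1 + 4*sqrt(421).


The element 1 + 4*sqrt(421) has minimal polynomial:
x^2 - 2*x - 6735
Discriminant = (-2)^2 - 4*(-6735)
= 4 + 26940
= 26944

26944


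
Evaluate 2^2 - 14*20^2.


x^2 - d*y^2
= 2^2 - 14*20^2
= 4 - 5600
= -5596

-5596


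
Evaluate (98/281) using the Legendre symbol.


p = 281 is prime, so compute (98/281) with the reciprocity algorithm (Jacobi-symbol steps: pull out 2s via (2/n), flip via reciprocity, reduce):
  pull out 2: (2/281) = +1  (since 281 mod 8 = 1)
  reciprocity: (49/281) -> +(281/49)
  reduce: (36/49)
  pull out 2: (2/49) = +1  (since 49 mod 8 = 1)
  pull out 2: (2/49) = +1  (since 49 mod 8 = 1)
  reciprocity: (9/49) -> +(49/9)
  reduce: (4/9)
  pull out 2: (2/9) = +1  (since 9 mod 8 = 1)
  pull out 2: (2/9) = +1  (since 9 mod 8 = 1)
  (1/9) = 1
Product of signs = 1
(98/281) = 1

1


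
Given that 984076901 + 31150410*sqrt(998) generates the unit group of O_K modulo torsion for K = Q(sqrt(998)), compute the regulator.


epsilon = 984076901 + 31150410*sqrt(998)
= 1.9682e+09
R = ln(1.9682e+09)
= 21.4004

21.4004


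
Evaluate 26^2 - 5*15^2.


x^2 - d*y^2
= 26^2 - 5*15^2
= 676 - 1125
= -449

-449


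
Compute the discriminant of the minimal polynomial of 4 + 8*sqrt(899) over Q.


The element 4 + 8*sqrt(899) has minimal polynomial:
x^2 - 8*x - 57520
Discriminant = (-8)^2 - 4*(-57520)
= 64 + 230080
= 230144

230144


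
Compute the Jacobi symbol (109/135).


Compute (109/135) via quadratic reciprocity:
  reciprocity: (109/135) -> +(135/109)
  reduce: (26/109)
  pull out 2: (2/109) = -1  (since 109 mod 8 = 5)
  reciprocity: (13/109) -> +(109/13)
  reduce: (5/13)
  reciprocity: (5/13) -> +(13/5)
  reduce: (3/5)
  reciprocity: (3/5) -> +(5/3)
  reduce: (2/3)
  pull out 2: (2/3) = -1  (since 3 mod 8 = 3)
  (1/3) = 1
Product of signs = 1

1


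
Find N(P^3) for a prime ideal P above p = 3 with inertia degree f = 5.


N(P^a) = p^(a*f)
= 3^(3*5)
= 3^15
= 14348907

14348907


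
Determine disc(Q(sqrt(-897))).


For K = Q(sqrt(d)) with d squarefree: disc(K) = d if d = 1 mod 4, and disc(K) = 4d if d = 2 or 3 mod 4.
Here d = -897, and d mod 4 = 3.
d = 3 mod 4, not 1 (O_K = Z[sqrt(d)]), so disc(K) = 4d = 4 * (-897) = -3588

-3588


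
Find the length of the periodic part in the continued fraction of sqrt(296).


Run the CF algorithm for sqrt(296).
a_0 = floor(sqrt(296)) = 17; set m_0=0, q_0=1.
Recurrence: m' = q*a - m,  q' = (d - m'^2)/q,  a' = floor((a_0 + m')/q').
  step 1: m=17, q=7, a=4
  step 2: m=11, q=25, a=1
  step 3: m=14, q=4, a=7
  step 4: m=14, q=25, a=1
  step 5: m=11, q=7, a=4
  step 6: m=17, q=1, a=34
a_6 = 2*a_0 = 34, so the period closes here.
sqrt(296) = [17; 4, 1, 7, 1, 4, 34]
Period length = 6

6


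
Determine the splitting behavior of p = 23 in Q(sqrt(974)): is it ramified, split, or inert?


K = Q(sqrt(974)). Since d mod 4 = 2, disc(K) = 3896.
Check p | disc: 3896 mod 23 = 9.
p does not divide disc. Compute Legendre symbol (d/p):
8^((23-1)/2) mod 23 = 1
(d/p) = 1, so p splits: (p) = P*P' with e=1, f=1, g=2.
Therefore p is split.

split


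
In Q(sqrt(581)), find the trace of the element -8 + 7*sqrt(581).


Tr(a + b*sqrt(d)) = (a + b*sqrt(d)) + (a - b*sqrt(d)) = 2a
= 2 * (-8)
= -16

-16


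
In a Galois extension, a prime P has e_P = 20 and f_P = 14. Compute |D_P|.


|D_P| = e * f
= 20 * 14
= 280

280


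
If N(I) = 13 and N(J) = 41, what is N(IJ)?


N(IJ) = N(I) * N(J)
= 13 * 41
= 533

533


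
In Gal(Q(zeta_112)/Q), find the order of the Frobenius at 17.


The Frobenius at p in Gal(Q(zeta_n)/Q) = (Z/nZ)* is the class of p, so its order is ord_112(17), the smallest k >= 1 with 17^k = 1 mod 112.
n = 112 = 2^4 * 7, phi(112) = 48; the order divides phi(n).
Divisors of 48: 1, 2, 3, 4, 6, 8, 12, 16, 24, 48
Repeated squaring mod 112: 17^1 = 17, 17^2 = 65, 17^4 = 81, 17^8 = 65, 17^16 = 81, 17^32 = 65
Test divisors in increasing order:
  k=1: 17^1 = 17 mod 112
  k=2: 17^2 = 65 mod 112
  k=3: 17^3 = 65 * 17 = 97 mod 112
  k=4: 17^4 = 81 mod 112
  k=6: 17^6 = 81 * 65 = 1 mod 112  <- first divisor giving 1
Order = 6

6


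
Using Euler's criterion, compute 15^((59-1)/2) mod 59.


p = 59 is prime and the exponent is (p-1)/2 = 29, so by Euler's criterion 15^29 = (15/59) = +1 or -1 mod 59.
Compute by square-and-multiply:
  29 = 16 + 8 + 4 + 1 (binary 11101)
  Repeated squaring mod 59: 15^1 = 15, 15^2 = 48, 15^4 = 3, 15^8 = 9, 15^16 = 22
  15^29 = 15^16 * 15^8 * 15^4 * 15^1 = 22 * 9 * 3 * 15 mod 59
    22 * 9 = 198 = 21 mod 59
    21 * 3 = 63 = 4 mod 59
    4 * 15 = 60 = 1 mod 59
  15^29 = 1 mod 59
Result 1: 15 is a quadratic residue mod 59.
15^29 mod 59 = 1

1


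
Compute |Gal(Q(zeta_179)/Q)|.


|Gal(Q(zeta_179)/Q)| = phi(179)
= 178

178


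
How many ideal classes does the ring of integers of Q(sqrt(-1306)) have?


K = Q(sqrt(-1306)). d mod 4 = 2, so D = disc(K) = 4d = -5224
h(K) equals the number of primitive reduced positive-definite forms (a, b, c) = a*x^2 + b*x*y + c*y^2 with b^2 - 4ac = D,
where reduced means |b| <= a <= c, with b >= 0 whenever |b| = a or a = c, and primitive means gcd(a, b, c) = 1.
Reduced forces 3a^2 <= |D| = 5224, so 1 <= a <= 41; b must have the parity of D, and c = (b^2 - D)/(4a) must be an integer >= a.
Enumerate a = 1..41, b in [-a, a]:
  a=1: (1, 0, 1306)  [1]
  a=2: (2, 0, 653)  [1]
  a=3..4: none
  a=5: (5, -4, 262), (5, 4, 262)  [2]
  a=6..9: none
  a=10: (10, -4, 131), (10, 4, 131)  [2]
  a=11: (11, -10, 121), (11, 10, 121)  [2]
  a=12..18: none
  a=19: (19, -18, 73), (19, 18, 73)  [2]
  a=20..21: none
  a=22: (22, -12, 61), (22, 12, 61)  [2]
  a=23..24: none
  a=25: (25, -24, 58), (25, 24, 58)  [2]
  a=26..28: none
  a=29: (29, -24, 50), (29, 24, 50)  [2]
  a=30..36: none
  a=37: (37, -20, 38), (37, 20, 38)  [2]
  a=38..41: none
Total reduced forms: 1 + 1 + 2 + 2 + 2 + 2 + 2 + 2 + 2 + 2 = 18
h = 18

18


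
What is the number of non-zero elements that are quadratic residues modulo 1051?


For prime p, the number of non-zero quadratic residues is (p-1)/2.
= (1051-1)/2
= 525

525


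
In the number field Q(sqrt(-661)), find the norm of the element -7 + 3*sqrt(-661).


N(a + b*sqrt(d)) = a^2 - d*b^2
= (-7)^2 - (-661)*(3)^2
= 49 + 5949
= 5998

5998


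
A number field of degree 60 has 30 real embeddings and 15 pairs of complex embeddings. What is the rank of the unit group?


By Dirichlet's unit theorem:
rank = r1 + r2 - 1
= 30 + 15 - 1
= 44

44


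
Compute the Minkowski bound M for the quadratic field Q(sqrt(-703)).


d = -703, d mod 4 = 1, so disc(K) = d = -703; |disc(K)| = 703
Imaginary quadratic field, so n = 2, s = r2 = 1, r1 = 0
M = (n!/n^n) * (4/pi)^s * sqrt(|disc(K)|) = (2!/2^2) * (4/pi)^1 * sqrt(703)
= 0.5 * 1.273240 * 26.514147
= 16.8794

16.8794


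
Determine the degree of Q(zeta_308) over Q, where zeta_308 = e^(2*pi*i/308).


The degree equals Euler's totient phi(308).
308 = 2^2 * 7 * 11
phi(308) = 120

120


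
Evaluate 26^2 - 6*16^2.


x^2 - d*y^2
= 26^2 - 6*16^2
= 676 - 1536
= -860

-860


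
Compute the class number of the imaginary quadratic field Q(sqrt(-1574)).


K = Q(sqrt(-1574)). d mod 4 = 2, so D = disc(K) = 4d = -6296
h(K) equals the number of primitive reduced positive-definite forms (a, b, c) = a*x^2 + b*x*y + c*y^2 with b^2 - 4ac = D,
where reduced means |b| <= a <= c, with b >= 0 whenever |b| = a or a = c, and primitive means gcd(a, b, c) = 1.
Reduced forces 3a^2 <= |D| = 6296, so 1 <= a <= 45; b must have the parity of D, and c = (b^2 - D)/(4a) must be an integer >= a.
Enumerate a = 1..45, b in [-a, a]:
  a=1: (1, 0, 1574)  [1]
  a=2: (2, 0, 787)  [1]
  a=3: (3, -2, 525), (3, 2, 525)  [2]
  a=4: none
  a=5: (5, -2, 315), (5, 2, 315)  [2]
  a=6: (6, -4, 263), (6, 4, 263)  [2]
  a=7: (7, -2, 225), (7, 2, 225)  [2]
  a=8: none
  a=9: (9, -2, 175), (9, 2, 175)  [2]
  a=10: (10, -8, 159), (10, 8, 159)  [2]
  a=11..12: none
  a=13: (13, -10, 123), (13, 10, 123)  [2]
  a=14: (14, -12, 115), (14, 12, 115)  [2]
  a=15: (15, -8, 106), (15, -2, 105), (15, 2, 105), (15, 8, 106)  [4]
  a=16..17: none
  a=18: (18, -16, 91), (18, 16, 91)  [2]
  a=19..20: none
  a=21: (21, -16, 78), (21, -2, 75), (21, 2, 75), (21, 16, 78)  [4]
  a=22: none
  a=23: (23, -12, 70), (23, 12, 70)  [2]
  a=24: none
  a=25: (25, -2, 63), (25, 2, 63)  [2]
  a=26: (26, -16, 63), (26, 16, 63)  [2]
  a=27: (27, -20, 62), (27, 20, 62)  [2]
  a=28..29: none
  a=30: (30, -28, 59), (30, -8, 53), (30, 8, 53), (30, 28, 59)  [4]
  a=31: (31, -20, 54), (31, 20, 54)  [2]
  a=32..34: none
  a=35: (35, -12, 46), (35, -2, 45), (35, 2, 45), (35, 12, 46)  [4]
  a=36..38: none
  a=39: (39, -16, 42), (39, -10, 41), (39, 10, 41), (39, 16, 42)  [4]
  a=40..41: none
  a=42: (42, -40, 47), (42, 40, 47)  [2]
  a=43: (43, -38, 45), (43, 38, 45)  [2]
  a=44..45: none
Total reduced forms: 1 + 1 + 2 + 2 + 2 + 2 + 2 + 2 + 2 + 2 + 4 + 2 + 4 + 2 + 2 + 2 + 2 + 4 + 2 + 4 + 4 + 2 + 2 = 54
h = 54

54


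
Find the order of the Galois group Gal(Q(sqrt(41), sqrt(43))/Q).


The 2 square roots of distinct primes are multiplicatively independent over Q,
so [K:Q] = 2^2 and Gal(K/Q) is isomorphic to (Z/2Z)^2.
|Gal| = 2^2 = 4

4


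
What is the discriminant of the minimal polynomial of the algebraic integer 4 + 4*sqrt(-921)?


The element 4 + 4*sqrt(-921) has minimal polynomial:
x^2 - 8*x + 14752
Discriminant = (-8)^2 - 4*(14752)
= 64 - 59008
= -58944

-58944


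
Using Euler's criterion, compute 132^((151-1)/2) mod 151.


p = 151 is prime and the exponent is (p-1)/2 = 75, so by Euler's criterion 132^75 = (132/151) = +1 or -1 mod 151.
Compute by square-and-multiply:
  75 = 64 + 8 + 2 + 1 (binary 1001011)
  Repeated squaring mod 151: 132^1 = 132, 132^2 = 59, 132^4 = 8, 132^8 = 64, 132^16 = 19, 132^32 = 59, 132^64 = 8
  132^75 = 132^64 * 132^8 * 132^2 * 132^1 = 8 * 64 * 59 * 132 mod 151
    8 * 64 = 512 = 59 mod 151
    59 * 59 = 3481 = 8 mod 151
    8 * 132 = 1056 = 150 mod 151
  132^75 = 150 mod 151
Result 150 = p - 1 = -1 mod 151: 132 is a quadratic non-residue mod 151. As a residue in [0, p-1] the value is 150.
132^75 mod 151 = 150

150


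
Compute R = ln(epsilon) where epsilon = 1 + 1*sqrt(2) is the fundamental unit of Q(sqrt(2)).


epsilon = 1 + 1*sqrt(2)
= 2.4142
R = ln(2.4142)
= 0.8814

0.8814


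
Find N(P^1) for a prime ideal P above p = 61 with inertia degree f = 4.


N(P^a) = p^(a*f)
= 61^(1*4)
= 61^4
= 13845841

13845841


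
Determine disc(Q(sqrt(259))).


For K = Q(sqrt(d)) with d squarefree: disc(K) = d if d = 1 mod 4, and disc(K) = 4d if d = 2 or 3 mod 4.
Here d = 259, and d mod 4 = 3.
d = 3 mod 4, not 1 (O_K = Z[sqrt(d)]), so disc(K) = 4d = 4 * (259) = 1036

1036


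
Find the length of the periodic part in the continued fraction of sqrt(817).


Run the CF algorithm for sqrt(817).
a_0 = floor(sqrt(817)) = 28; set m_0=0, q_0=1.
Recurrence: m' = q*a - m,  q' = (d - m'^2)/q,  a' = floor((a_0 + m')/q').
  step 1: m=28, q=33, a=1
  step 2: m=5, q=24, a=1
  step 3: m=19, q=19, a=2
  step 4: m=19, q=24, a=1
  step 5: m=5, q=33, a=1
  step 6: m=28, q=1, a=56
a_6 = 2*a_0 = 56, so the period closes here.
sqrt(817) = [28; 1, 1, 2, 1, 1, 56]
Period length = 6

6


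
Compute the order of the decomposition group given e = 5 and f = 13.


|D_P| = e * f
= 5 * 13
= 65

65


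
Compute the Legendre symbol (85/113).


p = 113 is prime, so compute (85/113) with the reciprocity algorithm (Jacobi-symbol steps: pull out 2s via (2/n), flip via reciprocity, reduce):
  reciprocity: (85/113) -> +(113/85)
  reduce: (28/85)
  pull out 2: (2/85) = -1  (since 85 mod 8 = 5)
  pull out 2: (2/85) = -1  (since 85 mod 8 = 5)
  reciprocity: (7/85) -> +(85/7)
  reduce: (1/7)
  (1/7) = 1
Product of signs = 1
(85/113) = 1

1


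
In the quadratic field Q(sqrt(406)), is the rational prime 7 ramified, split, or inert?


K = Q(sqrt(406)). Since d mod 4 = 2, disc(K) = 1624.
Check p | disc: 1624 mod 7 = 0.
p divides disc, so p ramifies: (p) = P^2 with e=2, f=1, g=1.
Therefore p is ramified.

ramified


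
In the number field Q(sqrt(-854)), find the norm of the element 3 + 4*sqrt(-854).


N(a + b*sqrt(d)) = a^2 - d*b^2
= (3)^2 - (-854)*(4)^2
= 9 + 13664
= 13673

13673


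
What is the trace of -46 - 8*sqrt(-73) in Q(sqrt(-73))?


Tr(a + b*sqrt(d)) = (a + b*sqrt(d)) + (a - b*sqrt(d)) = 2a
= 2 * (-46)
= -92

-92


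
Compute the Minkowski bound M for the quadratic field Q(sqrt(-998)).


d = -998, d mod 4 = 2, so disc(K) = 4d = -3992; |disc(K)| = 3992
Imaginary quadratic field, so n = 2, s = r2 = 1, r1 = 0
M = (n!/n^n) * (4/pi)^s * sqrt(|disc(K)|) = (2!/2^2) * (4/pi)^1 * sqrt(3992)
= 0.5 * 1.273240 * 63.182276
= 40.2231

40.2231


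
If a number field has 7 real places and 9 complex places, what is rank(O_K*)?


By Dirichlet's unit theorem:
rank = r1 + r2 - 1
= 7 + 9 - 1
= 15

15


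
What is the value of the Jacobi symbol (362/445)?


Compute (362/445) via quadratic reciprocity:
  pull out 2: (2/445) = -1  (since 445 mod 8 = 5)
  reciprocity: (181/445) -> +(445/181)
  reduce: (83/181)
  reciprocity: (83/181) -> +(181/83)
  reduce: (15/83)
  reciprocity: (15/83) -> -(83/15)
  reduce: (8/15)
  pull out 2: (2/15) = +1  (since 15 mod 8 = 7)
  pull out 2: (2/15) = +1  (since 15 mod 8 = 7)
  pull out 2: (2/15) = +1  (since 15 mod 8 = 7)
  (1/15) = 1
Product of signs = 1

1


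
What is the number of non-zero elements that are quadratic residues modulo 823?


For prime p, the number of non-zero quadratic residues is (p-1)/2.
= (823-1)/2
= 411

411


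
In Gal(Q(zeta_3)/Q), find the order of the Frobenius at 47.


The Frobenius at p in Gal(Q(zeta_n)/Q) = (Z/nZ)* is the class of p, so its order is ord_3(47), the smallest k >= 1 with 47^k = 1 mod 3.
n = 3 = 3, phi(3) = 2; the order divides phi(n).
Divisors of 2: 1, 2
Repeated squaring mod 3: 47^1 = 2, 47^2 = 1
Test divisors in increasing order:
  k=1: 47^1 = 2 mod 3
  k=2: 47^2 = 1 mod 3  <- first divisor giving 1
Order = 2

2


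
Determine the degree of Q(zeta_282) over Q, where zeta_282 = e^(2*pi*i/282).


The degree equals Euler's totient phi(282).
282 = 2 * 3 * 47
phi(282) = 92

92


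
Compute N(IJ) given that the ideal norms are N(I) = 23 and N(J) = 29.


N(IJ) = N(I) * N(J)
= 23 * 29
= 667

667


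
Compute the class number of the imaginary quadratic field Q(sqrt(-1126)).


K = Q(sqrt(-1126)). d mod 4 = 2, so D = disc(K) = 4d = -4504
h(K) equals the number of primitive reduced positive-definite forms (a, b, c) = a*x^2 + b*x*y + c*y^2 with b^2 - 4ac = D,
where reduced means |b| <= a <= c, with b >= 0 whenever |b| = a or a = c, and primitive means gcd(a, b, c) = 1.
Reduced forces 3a^2 <= |D| = 4504, so 1 <= a <= 38; b must have the parity of D, and c = (b^2 - D)/(4a) must be an integer >= a.
Enumerate a = 1..38, b in [-a, a]:
  a=1: (1, 0, 1126)  [1]
  a=2: (2, 0, 563)  [1]
  a=3..4: none
  a=5: (5, -4, 226), (5, 4, 226)  [2]
  a=6: none
  a=7: (7, -2, 161), (7, 2, 161)  [2]
  a=8..9: none
  a=10: (10, -4, 113), (10, 4, 113)  [2]
  a=11..13: none
  a=14: (14, -12, 83), (14, 12, 83)  [2]
  a=15..16: none
  a=17: (17, -16, 70), (17, 16, 70)  [2]
  a=18..22: none
  a=23: (23, -2, 49), (23, 2, 49)  [2]
  a=24: none
  a=25: (25, -14, 47), (25, 14, 47)  [2]
  a=26..28: none
  a=29: (29, -22, 43), (29, 22, 43)  [2]
  a=30..33: none
  a=34: (34, -16, 35), (34, 16, 35)  [2]
  a=35: (35, -26, 37), (35, 26, 37)  [2]
  a=36..38: none
Total reduced forms: 1 + 1 + 2 + 2 + 2 + 2 + 2 + 2 + 2 + 2 + 2 + 2 = 22
h = 22

22


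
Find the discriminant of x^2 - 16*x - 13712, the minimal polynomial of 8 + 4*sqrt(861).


The element 8 + 4*sqrt(861) has minimal polynomial:
x^2 - 16*x - 13712
Discriminant = (-16)^2 - 4*(-13712)
= 256 + 54848
= 55104

55104


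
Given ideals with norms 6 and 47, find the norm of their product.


N(IJ) = N(I) * N(J)
= 6 * 47
= 282

282


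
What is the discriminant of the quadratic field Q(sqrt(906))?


For K = Q(sqrt(d)) with d squarefree: disc(K) = d if d = 1 mod 4, and disc(K) = 4d if d = 2 or 3 mod 4.
Here d = 906, and d mod 4 = 2.
d = 2 mod 4, not 1 (O_K = Z[sqrt(d)]), so disc(K) = 4d = 4 * (906) = 3624

3624


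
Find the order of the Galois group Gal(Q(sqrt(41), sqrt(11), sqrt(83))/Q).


The 3 square roots of distinct primes are multiplicatively independent over Q,
so [K:Q] = 2^3 and Gal(K/Q) is isomorphic to (Z/2Z)^3.
|Gal| = 2^3 = 8

8


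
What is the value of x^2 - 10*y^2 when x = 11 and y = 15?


x^2 - d*y^2
= 11^2 - 10*15^2
= 121 - 2250
= -2129

-2129


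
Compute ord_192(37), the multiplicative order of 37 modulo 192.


We want ord_192(37), the smallest k >= 1 with 37^k = 1 mod 192.
n = 192 = 2^6 * 3, phi(192) = 64; the order divides phi(n).
Divisors of 64: 1, 2, 4, 8, 16, 32, 64
Repeated squaring mod 192: 37^1 = 37, 37^2 = 25, 37^4 = 49, 37^8 = 97, 37^16 = 1, 37^32 = 1, 37^64 = 1
Test divisors in increasing order:
  k=1: 37^1 = 37 mod 192
  k=2: 37^2 = 25 mod 192
  k=4: 37^4 = 49 mod 192
  k=8: 37^8 = 97 mod 192
  k=16: 37^16 = 1 mod 192  <- first divisor giving 1
Order = 16

16


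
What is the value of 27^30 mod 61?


p = 61 is prime and the exponent is (p-1)/2 = 30, so by Euler's criterion 27^30 = (27/61) = +1 or -1 mod 61.
Compute by square-and-multiply:
  30 = 16 + 8 + 4 + 2 (binary 11110)
  Repeated squaring mod 61: 27^1 = 27, 27^2 = 58, 27^4 = 9, 27^8 = 20, 27^16 = 34
  27^30 = 27^16 * 27^8 * 27^4 * 27^2 = 34 * 20 * 9 * 58 mod 61
    34 * 20 = 680 = 9 mod 61
    9 * 9 = 81 = 20 mod 61
    20 * 58 = 1160 = 1 mod 61
  27^30 = 1 mod 61
Result 1: 27 is a quadratic residue mod 61.
27^30 mod 61 = 1

1


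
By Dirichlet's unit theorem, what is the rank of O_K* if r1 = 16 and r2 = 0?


By Dirichlet's unit theorem:
rank = r1 + r2 - 1
= 16 + 0 - 1
= 15

15


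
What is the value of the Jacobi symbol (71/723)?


Compute (71/723) via quadratic reciprocity:
  reciprocity: (71/723) -> -(723/71)
  reduce: (13/71)
  reciprocity: (13/71) -> +(71/13)
  reduce: (6/13)
  pull out 2: (2/13) = -1  (since 13 mod 8 = 5)
  reciprocity: (3/13) -> +(13/3)
  reduce: (1/3)
  (1/3) = 1
Product of signs = 1

1


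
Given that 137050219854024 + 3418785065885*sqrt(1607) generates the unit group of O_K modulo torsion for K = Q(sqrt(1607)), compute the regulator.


epsilon = 137050219854024 + 3418785065885*sqrt(1607)
= 2.7410e+14
R = ln(2.7410e+14)
= 33.2445

33.2445


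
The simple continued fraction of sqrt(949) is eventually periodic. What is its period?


Run the CF algorithm for sqrt(949).
a_0 = floor(sqrt(949)) = 30; set m_0=0, q_0=1.
Recurrence: m' = q*a - m,  q' = (d - m'^2)/q,  a' = floor((a_0 + m')/q').
  step 1: m=30, q=49, a=1
  step 2: m=19, q=12, a=4
  step 3: m=29, q=9, a=6
  step 4: m=25, q=36, a=1
  step 5: m=11, q=23, a=1
  step 6: m=12, q=35, a=1
  step 7: m=23, q=12, a=4
  step 8: m=25, q=27, a=2
  step 9: m=29, q=4, a=14
  step 10: m=27, q=55, a=1
  step 11: m=28, q=3, a=19
  step 12: m=29, q=36, a=1
  step 13: m=7, q=25, a=1
  step 14: m=18, q=25, a=1
  step 15: m=7, q=36, a=1
  step 16: m=29, q=3, a=19
  step 17: m=28, q=55, a=1
  step 18: m=27, q=4, a=14
  step 19: m=29, q=27, a=2
  step 20: m=25, q=12, a=4
  step 21: m=23, q=35, a=1
  step 22: m=12, q=23, a=1
  step 23: m=11, q=36, a=1
  step 24: m=25, q=9, a=6
  step 25: m=29, q=12, a=4
  step 26: m=19, q=49, a=1
  step 27: m=30, q=1, a=60
a_27 = 2*a_0 = 60, so the period closes here.
sqrt(949) = [30; 1, 4, 6, 1, 1, 1, 4, 2, 14, 1, 19, 1, 1, 1, 1, 19, 1, 14, 2, 4, 1, 1, 1, 6, 4, 1, 60]
Period length = 27

27


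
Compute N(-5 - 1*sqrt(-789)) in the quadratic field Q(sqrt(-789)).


N(a + b*sqrt(d)) = a^2 - d*b^2
= (-5)^2 - (-789)*(-1)^2
= 25 + 789
= 814

814


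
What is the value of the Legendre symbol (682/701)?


p = 701 is prime, so compute (682/701) with the reciprocity algorithm (Jacobi-symbol steps: pull out 2s via (2/n), flip via reciprocity, reduce):
  pull out 2: (2/701) = -1  (since 701 mod 8 = 5)
  reciprocity: (341/701) -> +(701/341)
  reduce: (19/341)
  reciprocity: (19/341) -> +(341/19)
  reduce: (18/19)
  pull out 2: (2/19) = -1  (since 19 mod 8 = 3)
  reciprocity: (9/19) -> +(19/9)
  reduce: (1/9)
  (1/9) = 1
Product of signs = 1
(682/701) = 1

1


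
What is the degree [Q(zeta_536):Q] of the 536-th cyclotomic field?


The degree equals Euler's totient phi(536).
536 = 2^3 * 67
phi(536) = 264

264


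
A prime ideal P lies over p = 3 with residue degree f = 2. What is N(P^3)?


N(P^a) = p^(a*f)
= 3^(3*2)
= 3^6
= 729

729


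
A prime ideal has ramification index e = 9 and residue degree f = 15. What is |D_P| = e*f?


|D_P| = e * f
= 9 * 15
= 135

135


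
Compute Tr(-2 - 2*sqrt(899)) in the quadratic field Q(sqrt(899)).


Tr(a + b*sqrt(d)) = (a + b*sqrt(d)) + (a - b*sqrt(d)) = 2a
= 2 * (-2)
= -4

-4


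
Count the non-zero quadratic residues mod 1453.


For prime p, the number of non-zero quadratic residues is (p-1)/2.
= (1453-1)/2
= 726

726


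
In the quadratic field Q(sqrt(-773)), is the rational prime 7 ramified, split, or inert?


K = Q(sqrt(-773)). Since d mod 4 = 3, disc(K) = -3092.
Check p | disc: -3092 mod 7 = 2.
p does not divide disc. Compute Legendre symbol (d/p):
4^((7-1)/2) mod 7 = 1
(d/p) = 1, so p splits: (p) = P*P' with e=1, f=1, g=2.
Therefore p is split.

split


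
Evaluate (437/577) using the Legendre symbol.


p = 577 is prime, so compute (437/577) with the reciprocity algorithm (Jacobi-symbol steps: pull out 2s via (2/n), flip via reciprocity, reduce):
  reciprocity: (437/577) -> +(577/437)
  reduce: (140/437)
  pull out 2: (2/437) = -1  (since 437 mod 8 = 5)
  pull out 2: (2/437) = -1  (since 437 mod 8 = 5)
  reciprocity: (35/437) -> +(437/35)
  reduce: (17/35)
  reciprocity: (17/35) -> +(35/17)
  reduce: (1/17)
  (1/17) = 1
Product of signs = 1
(437/577) = 1

1


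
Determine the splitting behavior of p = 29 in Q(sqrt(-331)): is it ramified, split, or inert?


K = Q(sqrt(-331)). Since d mod 4 = 1, disc(K) = -331.
Check p | disc: -331 mod 29 = 17.
p does not divide disc. Compute Legendre symbol (d/p):
17^((29-1)/2) mod 29 = -1
(d/p) = -1, so p is inert: (p) stays prime with e=1, f=2, g=1.
Therefore p is inert.

inert


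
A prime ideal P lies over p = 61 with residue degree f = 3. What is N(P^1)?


N(P^a) = p^(a*f)
= 61^(1*3)
= 61^3
= 226981

226981


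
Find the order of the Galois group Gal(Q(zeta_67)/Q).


|Gal(Q(zeta_67)/Q)| = phi(67)
= 66

66


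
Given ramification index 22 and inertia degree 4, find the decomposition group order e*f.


|D_P| = e * f
= 22 * 4
= 88

88


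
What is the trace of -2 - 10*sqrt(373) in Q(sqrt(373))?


Tr(a + b*sqrt(d)) = (a + b*sqrt(d)) + (a - b*sqrt(d)) = 2a
= 2 * (-2)
= -4

-4


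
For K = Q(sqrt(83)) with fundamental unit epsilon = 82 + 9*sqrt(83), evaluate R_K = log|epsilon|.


epsilon = 82 + 9*sqrt(83)
= 163.9939
R = ln(163.9939)
= 5.0998

5.0998


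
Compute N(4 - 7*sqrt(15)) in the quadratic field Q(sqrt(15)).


N(a + b*sqrt(d)) = a^2 - d*b^2
= (4)^2 - (15)*(-7)^2
= 16 - 735
= -719

-719


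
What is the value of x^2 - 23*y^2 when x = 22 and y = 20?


x^2 - d*y^2
= 22^2 - 23*20^2
= 484 - 9200
= -8716

-8716


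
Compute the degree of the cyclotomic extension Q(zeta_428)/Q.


The degree equals Euler's totient phi(428).
428 = 2^2 * 107
phi(428) = 212

212


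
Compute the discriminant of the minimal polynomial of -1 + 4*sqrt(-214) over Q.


The element -1 + 4*sqrt(-214) has minimal polynomial:
x^2 + 2*x + 3425
Discriminant = (2)^2 - 4*(3425)
= 4 - 13700
= -13696

-13696


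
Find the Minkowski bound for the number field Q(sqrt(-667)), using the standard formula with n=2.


d = -667, d mod 4 = 1, so disc(K) = d = -667; |disc(K)| = 667
Imaginary quadratic field, so n = 2, s = r2 = 1, r1 = 0
M = (n!/n^n) * (4/pi)^s * sqrt(|disc(K)|) = (2!/2^2) * (4/pi)^1 * sqrt(667)
= 0.5 * 1.273240 * 25.826343
= 16.4416

16.4416


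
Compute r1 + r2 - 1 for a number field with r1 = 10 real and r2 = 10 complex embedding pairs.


By Dirichlet's unit theorem:
rank = r1 + r2 - 1
= 10 + 10 - 1
= 19

19


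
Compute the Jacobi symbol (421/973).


Compute (421/973) via quadratic reciprocity:
  reciprocity: (421/973) -> +(973/421)
  reduce: (131/421)
  reciprocity: (131/421) -> +(421/131)
  reduce: (28/131)
  pull out 2: (2/131) = -1  (since 131 mod 8 = 3)
  pull out 2: (2/131) = -1  (since 131 mod 8 = 3)
  reciprocity: (7/131) -> -(131/7)
  reduce: (5/7)
  reciprocity: (5/7) -> +(7/5)
  reduce: (2/5)
  pull out 2: (2/5) = -1  (since 5 mod 8 = 5)
  (1/5) = 1
Product of signs = 1

1


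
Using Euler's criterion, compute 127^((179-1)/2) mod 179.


p = 179 is prime and the exponent is (p-1)/2 = 89, so by Euler's criterion 127^89 = (127/179) = +1 or -1 mod 179.
Compute by square-and-multiply:
  89 = 64 + 16 + 8 + 1 (binary 1011001)
  Repeated squaring mod 179: 127^1 = 127, 127^2 = 19, 127^4 = 3, 127^8 = 9, 127^16 = 81, 127^32 = 117, 127^64 = 85
  127^89 = 127^64 * 127^16 * 127^8 * 127^1 = 85 * 81 * 9 * 127 mod 179
    85 * 81 = 6885 = 83 mod 179
    83 * 9 = 747 = 31 mod 179
    31 * 127 = 3937 = 178 mod 179
  127^89 = 178 mod 179
Result 178 = p - 1 = -1 mod 179: 127 is a quadratic non-residue mod 179. As a residue in [0, p-1] the value is 178.
127^89 mod 179 = 178

178


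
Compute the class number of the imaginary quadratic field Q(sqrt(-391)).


K = Q(sqrt(-391)). d mod 4 = 1, so D = disc(K) = d = -391
h(K) equals the number of primitive reduced positive-definite forms (a, b, c) = a*x^2 + b*x*y + c*y^2 with b^2 - 4ac = D,
where reduced means |b| <= a <= c, with b >= 0 whenever |b| = a or a = c, and primitive means gcd(a, b, c) = 1.
Reduced forces 3a^2 <= |D| = 391, so 1 <= a <= 11; b must have the parity of D, and c = (b^2 - D)/(4a) must be an integer >= a.
Enumerate a = 1..11, b in [-a, a]:
  a=1: (1, 1, 98)  [1]
  a=2: (2, -1, 49), (2, 1, 49)  [2]
  a=3: none
  a=4: (4, -3, 25), (4, 3, 25)  [2]
  a=5: (5, -3, 20), (5, 3, 20)  [2]
  a=6: none
  a=7: (7, -1, 14), (7, 1, 14)  [2]
  a=8: (8, -5, 13), (8, 5, 13)  [2]
  a=9: none
  a=10: (10, -7, 11), (10, 3, 10), (10, 7, 11)  [3]
  a=11: none
Total reduced forms: 1 + 2 + 2 + 2 + 2 + 2 + 3 = 14
h = 14

14


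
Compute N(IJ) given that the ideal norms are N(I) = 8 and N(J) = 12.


N(IJ) = N(I) * N(J)
= 8 * 12
= 96

96


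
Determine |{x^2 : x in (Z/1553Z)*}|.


For prime p, the number of non-zero quadratic residues is (p-1)/2.
= (1553-1)/2
= 776

776


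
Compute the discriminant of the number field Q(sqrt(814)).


For K = Q(sqrt(d)) with d squarefree: disc(K) = d if d = 1 mod 4, and disc(K) = 4d if d = 2 or 3 mod 4.
Here d = 814, and d mod 4 = 2.
d = 2 mod 4, not 1 (O_K = Z[sqrt(d)]), so disc(K) = 4d = 4 * (814) = 3256

3256


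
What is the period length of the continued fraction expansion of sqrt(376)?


Run the CF algorithm for sqrt(376).
a_0 = floor(sqrt(376)) = 19; set m_0=0, q_0=1.
Recurrence: m' = q*a - m,  q' = (d - m'^2)/q,  a' = floor((a_0 + m')/q').
  step 1: m=19, q=15, a=2
  step 2: m=11, q=17, a=1
  step 3: m=6, q=20, a=1
  step 4: m=14, q=9, a=3
  step 5: m=13, q=23, a=1
  step 6: m=10, q=12, a=2
  step 7: m=14, q=15, a=2
  step 8: m=16, q=8, a=4
  step 9: m=16, q=15, a=2
  step 10: m=14, q=12, a=2
  step 11: m=10, q=23, a=1
  step 12: m=13, q=9, a=3
  step 13: m=14, q=20, a=1
  step 14: m=6, q=17, a=1
  step 15: m=11, q=15, a=2
  step 16: m=19, q=1, a=38
a_16 = 2*a_0 = 38, so the period closes here.
sqrt(376) = [19; 2, 1, 1, 3, 1, 2, 2, 4, 2, 2, 1, 3, 1, 1, 2, 38]
Period length = 16

16


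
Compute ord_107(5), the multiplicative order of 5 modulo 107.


We want ord_107(5), the smallest k >= 1 with 5^k = 1 mod 107.
n = 107 = 107, phi(107) = 106; the order divides phi(n).
Divisors of 106: 1, 2, 53, 106
Repeated squaring mod 107: 5^1 = 5, 5^2 = 25, 5^4 = 90, 5^8 = 75, 5^16 = 61, 5^32 = 83, 5^64 = 41
Test divisors in increasing order:
  k=1: 5^1 = 5 mod 107
  k=2: 5^2 = 25 mod 107
  k=53: 5^53 = 83 * 61 * 90 * 5 = 106 mod 107
  k=106: 5^106 = 41 * 83 * 75 * 25 = 1 mod 107  <- first divisor giving 1
Order = 106

106


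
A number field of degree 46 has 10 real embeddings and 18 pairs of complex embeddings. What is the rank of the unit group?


By Dirichlet's unit theorem:
rank = r1 + r2 - 1
= 10 + 18 - 1
= 27

27


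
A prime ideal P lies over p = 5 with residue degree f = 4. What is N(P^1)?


N(P^a) = p^(a*f)
= 5^(1*4)
= 5^4
= 625

625


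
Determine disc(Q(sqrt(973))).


For K = Q(sqrt(d)) with d squarefree: disc(K) = d if d = 1 mod 4, and disc(K) = 4d if d = 2 or 3 mod 4.
Here d = 973, and d mod 4 = 1.
d = 1 mod 4 (O_K = Z[(1+sqrt(d))/2]), so disc(K) = d = 973

973


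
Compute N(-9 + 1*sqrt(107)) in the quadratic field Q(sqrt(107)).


N(a + b*sqrt(d)) = a^2 - d*b^2
= (-9)^2 - (107)*(1)^2
= 81 - 107
= -26

-26


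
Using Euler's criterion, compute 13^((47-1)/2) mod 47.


p = 47 is prime and the exponent is (p-1)/2 = 23, so by Euler's criterion 13^23 = (13/47) = +1 or -1 mod 47.
Compute by square-and-multiply:
  23 = 16 + 4 + 2 + 1 (binary 10111)
  Repeated squaring mod 47: 13^1 = 13, 13^2 = 28, 13^4 = 32, 13^8 = 37, 13^16 = 6
  13^23 = 13^16 * 13^4 * 13^2 * 13^1 = 6 * 32 * 28 * 13 mod 47
    6 * 32 = 192 = 4 mod 47
    4 * 28 = 112 = 18 mod 47
    18 * 13 = 234 = 46 mod 47
  13^23 = 46 mod 47
Result 46 = p - 1 = -1 mod 47: 13 is a quadratic non-residue mod 47. As a residue in [0, p-1] the value is 46.
13^23 mod 47 = 46

46
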